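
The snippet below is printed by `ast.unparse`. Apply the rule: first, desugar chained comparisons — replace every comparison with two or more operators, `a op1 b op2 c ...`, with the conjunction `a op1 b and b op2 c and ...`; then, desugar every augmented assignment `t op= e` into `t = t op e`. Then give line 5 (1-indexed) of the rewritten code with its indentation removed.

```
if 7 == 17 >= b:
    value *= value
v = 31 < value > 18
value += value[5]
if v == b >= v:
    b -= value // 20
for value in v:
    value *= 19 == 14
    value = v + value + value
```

if v == b and b >= v:

Transformed code:
if 7 == 17 and 17 >= b:
    value = value * value
v = 31 < value and value > 18
value = value + value[5]
if v == b and b >= v:
    b = b - value // 20
for value in v:
    value = value * (19 == 14)
    value = v + value + value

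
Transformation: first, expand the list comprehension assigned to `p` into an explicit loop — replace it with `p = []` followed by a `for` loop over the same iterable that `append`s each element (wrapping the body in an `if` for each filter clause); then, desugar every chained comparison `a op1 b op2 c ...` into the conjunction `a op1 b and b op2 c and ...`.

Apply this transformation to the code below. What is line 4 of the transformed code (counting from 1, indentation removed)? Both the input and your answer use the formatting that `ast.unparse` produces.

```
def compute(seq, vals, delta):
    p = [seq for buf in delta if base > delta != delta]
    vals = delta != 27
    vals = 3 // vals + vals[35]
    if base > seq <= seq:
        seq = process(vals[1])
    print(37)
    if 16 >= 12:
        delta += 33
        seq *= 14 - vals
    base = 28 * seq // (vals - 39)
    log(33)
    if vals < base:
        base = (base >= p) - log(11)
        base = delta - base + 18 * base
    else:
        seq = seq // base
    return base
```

if base > delta and delta != delta:

Transformed code:
def compute(seq, vals, delta):
    p = []
    for buf in delta:
        if base > delta and delta != delta:
            p.append(seq)
    vals = delta != 27
    vals = 3 // vals + vals[35]
    if base > seq and seq <= seq:
        seq = process(vals[1])
    print(37)
    if 16 >= 12:
        delta += 33
        seq *= 14 - vals
    base = 28 * seq // (vals - 39)
    log(33)
    if vals < base:
        base = (base >= p) - log(11)
        base = delta - base + 18 * base
    else:
        seq = seq // base
    return base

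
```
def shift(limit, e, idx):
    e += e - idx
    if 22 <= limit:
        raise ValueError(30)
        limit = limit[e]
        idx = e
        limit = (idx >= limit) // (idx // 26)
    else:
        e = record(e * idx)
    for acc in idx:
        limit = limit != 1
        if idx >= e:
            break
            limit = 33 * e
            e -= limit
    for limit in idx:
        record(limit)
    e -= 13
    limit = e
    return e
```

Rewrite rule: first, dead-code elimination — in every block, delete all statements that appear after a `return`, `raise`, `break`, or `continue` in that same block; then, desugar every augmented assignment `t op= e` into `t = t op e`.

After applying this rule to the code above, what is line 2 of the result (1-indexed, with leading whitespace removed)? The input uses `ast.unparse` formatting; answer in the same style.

e = e + (e - idx)

Transformed code:
def shift(limit, e, idx):
    e = e + (e - idx)
    if 22 <= limit:
        raise ValueError(30)
    else:
        e = record(e * idx)
    for acc in idx:
        limit = limit != 1
        if idx >= e:
            break
    for limit in idx:
        record(limit)
    e = e - 13
    limit = e
    return e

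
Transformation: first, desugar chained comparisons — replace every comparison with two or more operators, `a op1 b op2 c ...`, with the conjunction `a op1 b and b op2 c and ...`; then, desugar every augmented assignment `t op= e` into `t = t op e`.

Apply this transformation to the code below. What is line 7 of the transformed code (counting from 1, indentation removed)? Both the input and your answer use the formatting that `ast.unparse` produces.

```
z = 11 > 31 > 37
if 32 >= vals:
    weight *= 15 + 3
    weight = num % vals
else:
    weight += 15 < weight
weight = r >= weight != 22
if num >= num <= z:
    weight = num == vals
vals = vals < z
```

weight = r >= weight and weight != 22

Transformed code:
z = 11 > 31 and 31 > 37
if 32 >= vals:
    weight = weight * (15 + 3)
    weight = num % vals
else:
    weight = weight + (15 < weight)
weight = r >= weight and weight != 22
if num >= num and num <= z:
    weight = num == vals
vals = vals < z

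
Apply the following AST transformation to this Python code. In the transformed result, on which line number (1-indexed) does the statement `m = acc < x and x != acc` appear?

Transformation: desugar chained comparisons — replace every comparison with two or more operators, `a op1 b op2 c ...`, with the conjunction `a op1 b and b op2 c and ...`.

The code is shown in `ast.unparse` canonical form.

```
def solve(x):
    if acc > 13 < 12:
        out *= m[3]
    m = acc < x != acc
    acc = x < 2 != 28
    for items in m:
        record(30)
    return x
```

4

Transformed code:
def solve(x):
    if acc > 13 and 13 < 12:
        out *= m[3]
    m = acc < x and x != acc
    acc = x < 2 and 2 != 28
    for items in m:
        record(30)
    return x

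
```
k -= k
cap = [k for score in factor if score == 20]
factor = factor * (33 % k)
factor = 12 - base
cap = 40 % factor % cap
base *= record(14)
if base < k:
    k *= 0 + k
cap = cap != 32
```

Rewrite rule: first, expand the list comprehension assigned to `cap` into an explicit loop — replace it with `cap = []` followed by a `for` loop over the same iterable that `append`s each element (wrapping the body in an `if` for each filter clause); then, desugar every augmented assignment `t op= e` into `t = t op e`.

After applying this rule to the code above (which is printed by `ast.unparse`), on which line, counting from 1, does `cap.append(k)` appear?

5

Transformed code:
k = k - k
cap = []
for score in factor:
    if score == 20:
        cap.append(k)
factor = factor * (33 % k)
factor = 12 - base
cap = 40 % factor % cap
base = base * record(14)
if base < k:
    k = k * (0 + k)
cap = cap != 32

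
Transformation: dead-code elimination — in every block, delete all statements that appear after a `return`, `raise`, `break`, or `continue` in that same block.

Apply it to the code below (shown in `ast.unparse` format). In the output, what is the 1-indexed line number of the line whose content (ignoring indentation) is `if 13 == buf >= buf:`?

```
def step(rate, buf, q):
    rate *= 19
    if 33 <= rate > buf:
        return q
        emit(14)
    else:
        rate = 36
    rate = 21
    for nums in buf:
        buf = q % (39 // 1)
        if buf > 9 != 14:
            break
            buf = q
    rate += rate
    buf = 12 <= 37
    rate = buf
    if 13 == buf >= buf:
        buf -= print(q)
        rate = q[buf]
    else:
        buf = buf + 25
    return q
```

15

Transformed code:
def step(rate, buf, q):
    rate *= 19
    if 33 <= rate > buf:
        return q
    else:
        rate = 36
    rate = 21
    for nums in buf:
        buf = q % (39 // 1)
        if buf > 9 != 14:
            break
    rate += rate
    buf = 12 <= 37
    rate = buf
    if 13 == buf >= buf:
        buf -= print(q)
        rate = q[buf]
    else:
        buf = buf + 25
    return q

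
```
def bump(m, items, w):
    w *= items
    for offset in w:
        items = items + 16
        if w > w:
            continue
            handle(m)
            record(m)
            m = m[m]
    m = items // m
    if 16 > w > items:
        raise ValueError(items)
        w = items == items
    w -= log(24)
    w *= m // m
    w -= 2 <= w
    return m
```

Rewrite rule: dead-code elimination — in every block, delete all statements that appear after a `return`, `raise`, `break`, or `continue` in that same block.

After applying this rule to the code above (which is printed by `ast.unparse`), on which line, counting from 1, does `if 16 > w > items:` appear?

Transformed code:
def bump(m, items, w):
    w *= items
    for offset in w:
        items = items + 16
        if w > w:
            continue
    m = items // m
    if 16 > w > items:
        raise ValueError(items)
    w -= log(24)
    w *= m // m
    w -= 2 <= w
    return m

8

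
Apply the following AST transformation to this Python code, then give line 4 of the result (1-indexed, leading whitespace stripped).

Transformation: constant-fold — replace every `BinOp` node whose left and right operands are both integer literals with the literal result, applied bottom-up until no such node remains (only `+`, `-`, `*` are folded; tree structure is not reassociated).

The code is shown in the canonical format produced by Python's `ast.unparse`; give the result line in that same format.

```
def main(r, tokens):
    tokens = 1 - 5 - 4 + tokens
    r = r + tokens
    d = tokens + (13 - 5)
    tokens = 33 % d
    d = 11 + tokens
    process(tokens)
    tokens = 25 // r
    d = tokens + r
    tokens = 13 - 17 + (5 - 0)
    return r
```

d = tokens + 8

Transformed code:
def main(r, tokens):
    tokens = -8 + tokens
    r = r + tokens
    d = tokens + 8
    tokens = 33 % d
    d = 11 + tokens
    process(tokens)
    tokens = 25 // r
    d = tokens + r
    tokens = 1
    return r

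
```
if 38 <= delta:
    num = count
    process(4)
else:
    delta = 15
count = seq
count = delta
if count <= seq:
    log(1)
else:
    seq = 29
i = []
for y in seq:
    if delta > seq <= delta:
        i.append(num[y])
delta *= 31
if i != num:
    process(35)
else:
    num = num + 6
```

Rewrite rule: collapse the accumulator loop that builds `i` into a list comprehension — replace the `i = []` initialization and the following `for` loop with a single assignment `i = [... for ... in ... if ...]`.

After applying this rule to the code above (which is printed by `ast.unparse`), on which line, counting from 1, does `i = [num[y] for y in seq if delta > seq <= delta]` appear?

Transformed code:
if 38 <= delta:
    num = count
    process(4)
else:
    delta = 15
count = seq
count = delta
if count <= seq:
    log(1)
else:
    seq = 29
i = [num[y] for y in seq if delta > seq <= delta]
delta *= 31
if i != num:
    process(35)
else:
    num = num + 6

12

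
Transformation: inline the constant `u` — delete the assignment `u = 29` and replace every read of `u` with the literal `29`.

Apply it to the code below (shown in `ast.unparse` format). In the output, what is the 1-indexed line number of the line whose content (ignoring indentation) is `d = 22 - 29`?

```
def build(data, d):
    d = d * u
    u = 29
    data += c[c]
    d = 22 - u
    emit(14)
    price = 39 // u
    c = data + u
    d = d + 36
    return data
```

4

Transformed code:
def build(data, d):
    d = d * 29
    data += c[c]
    d = 22 - 29
    emit(14)
    price = 39 // 29
    c = data + 29
    d = d + 36
    return data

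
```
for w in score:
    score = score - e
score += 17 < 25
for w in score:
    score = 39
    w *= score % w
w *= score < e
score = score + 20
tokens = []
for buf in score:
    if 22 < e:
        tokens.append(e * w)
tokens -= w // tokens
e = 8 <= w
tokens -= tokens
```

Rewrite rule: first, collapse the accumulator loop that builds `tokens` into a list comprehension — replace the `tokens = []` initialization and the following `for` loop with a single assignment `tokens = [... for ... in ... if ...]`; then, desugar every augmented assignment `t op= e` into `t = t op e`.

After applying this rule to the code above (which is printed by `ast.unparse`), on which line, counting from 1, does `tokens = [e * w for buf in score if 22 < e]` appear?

Transformed code:
for w in score:
    score = score - e
score = score + (17 < 25)
for w in score:
    score = 39
    w = w * (score % w)
w = w * (score < e)
score = score + 20
tokens = [e * w for buf in score if 22 < e]
tokens = tokens - w // tokens
e = 8 <= w
tokens = tokens - tokens

9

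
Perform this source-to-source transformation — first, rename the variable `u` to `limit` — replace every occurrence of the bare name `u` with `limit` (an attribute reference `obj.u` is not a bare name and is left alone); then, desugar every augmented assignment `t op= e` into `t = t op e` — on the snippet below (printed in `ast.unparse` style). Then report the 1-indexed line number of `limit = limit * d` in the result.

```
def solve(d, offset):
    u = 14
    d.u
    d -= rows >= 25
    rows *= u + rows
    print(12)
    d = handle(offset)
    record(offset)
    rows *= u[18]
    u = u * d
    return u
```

10

Transformed code:
def solve(d, offset):
    limit = 14
    d.u
    d = d - (rows >= 25)
    rows = rows * (limit + rows)
    print(12)
    d = handle(offset)
    record(offset)
    rows = rows * limit[18]
    limit = limit * d
    return limit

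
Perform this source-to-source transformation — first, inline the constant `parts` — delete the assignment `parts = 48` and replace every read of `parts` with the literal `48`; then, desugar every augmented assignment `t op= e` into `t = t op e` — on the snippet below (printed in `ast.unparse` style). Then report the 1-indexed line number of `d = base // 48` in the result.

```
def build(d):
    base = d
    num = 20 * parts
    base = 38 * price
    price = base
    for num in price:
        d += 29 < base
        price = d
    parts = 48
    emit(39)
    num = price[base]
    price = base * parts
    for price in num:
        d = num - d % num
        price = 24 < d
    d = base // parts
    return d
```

15

Transformed code:
def build(d):
    base = d
    num = 20 * 48
    base = 38 * price
    price = base
    for num in price:
        d = d + (29 < base)
        price = d
    emit(39)
    num = price[base]
    price = base * 48
    for price in num:
        d = num - d % num
        price = 24 < d
    d = base // 48
    return d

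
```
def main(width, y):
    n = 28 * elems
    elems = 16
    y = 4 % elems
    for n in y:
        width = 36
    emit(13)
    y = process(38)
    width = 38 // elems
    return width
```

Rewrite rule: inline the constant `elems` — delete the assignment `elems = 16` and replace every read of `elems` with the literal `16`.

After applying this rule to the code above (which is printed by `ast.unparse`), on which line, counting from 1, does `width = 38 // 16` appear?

8

Transformed code:
def main(width, y):
    n = 28 * 16
    y = 4 % 16
    for n in y:
        width = 36
    emit(13)
    y = process(38)
    width = 38 // 16
    return width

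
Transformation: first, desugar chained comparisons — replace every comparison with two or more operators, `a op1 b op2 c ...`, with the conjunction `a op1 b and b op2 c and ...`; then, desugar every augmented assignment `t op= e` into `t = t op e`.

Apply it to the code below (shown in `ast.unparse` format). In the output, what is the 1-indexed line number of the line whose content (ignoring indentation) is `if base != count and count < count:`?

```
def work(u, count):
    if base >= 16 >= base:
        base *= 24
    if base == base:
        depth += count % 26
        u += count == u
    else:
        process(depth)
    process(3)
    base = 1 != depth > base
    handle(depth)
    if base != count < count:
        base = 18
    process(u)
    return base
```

12

Transformed code:
def work(u, count):
    if base >= 16 and 16 >= base:
        base = base * 24
    if base == base:
        depth = depth + count % 26
        u = u + (count == u)
    else:
        process(depth)
    process(3)
    base = 1 != depth and depth > base
    handle(depth)
    if base != count and count < count:
        base = 18
    process(u)
    return base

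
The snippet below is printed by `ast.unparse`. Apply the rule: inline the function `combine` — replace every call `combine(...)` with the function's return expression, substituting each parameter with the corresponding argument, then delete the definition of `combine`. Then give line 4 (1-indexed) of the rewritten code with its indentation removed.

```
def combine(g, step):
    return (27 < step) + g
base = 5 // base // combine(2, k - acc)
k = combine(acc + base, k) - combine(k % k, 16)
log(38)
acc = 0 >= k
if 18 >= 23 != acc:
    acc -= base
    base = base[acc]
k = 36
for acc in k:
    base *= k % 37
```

acc = 0 >= k

Transformed code:
base = 5 // base // ((27 < k - acc) + 2)
k = (27 < k) + (acc + base) - ((27 < 16) + k % k)
log(38)
acc = 0 >= k
if 18 >= 23 != acc:
    acc -= base
    base = base[acc]
k = 36
for acc in k:
    base *= k % 37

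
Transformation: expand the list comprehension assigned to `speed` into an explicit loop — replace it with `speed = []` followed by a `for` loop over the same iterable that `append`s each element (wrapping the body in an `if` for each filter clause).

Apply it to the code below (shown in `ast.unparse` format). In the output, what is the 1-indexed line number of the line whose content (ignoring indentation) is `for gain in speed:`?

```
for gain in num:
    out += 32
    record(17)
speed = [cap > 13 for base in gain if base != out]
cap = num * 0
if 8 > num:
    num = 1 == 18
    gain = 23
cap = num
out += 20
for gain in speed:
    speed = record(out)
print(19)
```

14

Transformed code:
for gain in num:
    out += 32
    record(17)
speed = []
for base in gain:
    if base != out:
        speed.append(cap > 13)
cap = num * 0
if 8 > num:
    num = 1 == 18
    gain = 23
cap = num
out += 20
for gain in speed:
    speed = record(out)
print(19)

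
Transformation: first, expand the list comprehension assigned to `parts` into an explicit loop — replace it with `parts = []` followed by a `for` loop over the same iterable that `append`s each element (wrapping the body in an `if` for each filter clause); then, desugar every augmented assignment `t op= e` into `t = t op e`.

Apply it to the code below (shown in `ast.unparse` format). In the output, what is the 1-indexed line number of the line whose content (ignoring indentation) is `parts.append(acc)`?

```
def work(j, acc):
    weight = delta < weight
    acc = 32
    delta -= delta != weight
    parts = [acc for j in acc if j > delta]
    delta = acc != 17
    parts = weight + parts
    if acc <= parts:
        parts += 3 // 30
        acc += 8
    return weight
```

Transformed code:
def work(j, acc):
    weight = delta < weight
    acc = 32
    delta = delta - (delta != weight)
    parts = []
    for j in acc:
        if j > delta:
            parts.append(acc)
    delta = acc != 17
    parts = weight + parts
    if acc <= parts:
        parts = parts + 3 // 30
        acc = acc + 8
    return weight

8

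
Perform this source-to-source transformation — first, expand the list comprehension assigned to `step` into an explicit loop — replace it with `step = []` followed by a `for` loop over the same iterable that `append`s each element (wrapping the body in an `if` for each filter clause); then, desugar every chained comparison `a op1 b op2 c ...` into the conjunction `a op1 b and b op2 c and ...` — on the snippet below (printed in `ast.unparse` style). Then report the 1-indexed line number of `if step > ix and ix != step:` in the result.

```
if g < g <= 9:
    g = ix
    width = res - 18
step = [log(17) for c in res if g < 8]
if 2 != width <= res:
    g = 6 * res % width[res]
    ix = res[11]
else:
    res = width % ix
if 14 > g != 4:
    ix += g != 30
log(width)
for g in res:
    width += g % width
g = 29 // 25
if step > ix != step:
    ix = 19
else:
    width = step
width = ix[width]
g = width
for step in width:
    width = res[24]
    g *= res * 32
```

Transformed code:
if g < g and g <= 9:
    g = ix
    width = res - 18
step = []
for c in res:
    if g < 8:
        step.append(log(17))
if 2 != width and width <= res:
    g = 6 * res % width[res]
    ix = res[11]
else:
    res = width % ix
if 14 > g and g != 4:
    ix += g != 30
log(width)
for g in res:
    width += g % width
g = 29 // 25
if step > ix and ix != step:
    ix = 19
else:
    width = step
width = ix[width]
g = width
for step in width:
    width = res[24]
    g *= res * 32

19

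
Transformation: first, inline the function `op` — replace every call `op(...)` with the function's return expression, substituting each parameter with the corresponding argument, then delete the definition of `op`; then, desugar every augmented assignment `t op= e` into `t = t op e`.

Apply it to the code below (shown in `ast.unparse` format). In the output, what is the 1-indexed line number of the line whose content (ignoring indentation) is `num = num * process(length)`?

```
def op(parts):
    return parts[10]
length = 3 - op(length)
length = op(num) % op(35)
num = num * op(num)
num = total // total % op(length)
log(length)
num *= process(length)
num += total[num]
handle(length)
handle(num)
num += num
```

6

Transformed code:
length = 3 - length[10]
length = num[10] % 35[10]
num = num * num[10]
num = total // total % length[10]
log(length)
num = num * process(length)
num = num + total[num]
handle(length)
handle(num)
num = num + num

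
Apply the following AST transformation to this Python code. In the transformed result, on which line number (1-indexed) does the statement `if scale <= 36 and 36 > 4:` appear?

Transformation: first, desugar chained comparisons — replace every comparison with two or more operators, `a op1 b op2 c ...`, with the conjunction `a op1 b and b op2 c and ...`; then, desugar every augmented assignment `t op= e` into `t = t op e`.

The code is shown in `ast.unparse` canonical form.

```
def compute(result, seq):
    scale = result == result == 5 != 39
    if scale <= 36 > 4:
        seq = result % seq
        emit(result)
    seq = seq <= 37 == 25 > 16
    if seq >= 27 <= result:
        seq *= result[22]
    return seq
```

3

Transformed code:
def compute(result, seq):
    scale = result == result and result == 5 and (5 != 39)
    if scale <= 36 and 36 > 4:
        seq = result % seq
        emit(result)
    seq = seq <= 37 and 37 == 25 and (25 > 16)
    if seq >= 27 and 27 <= result:
        seq = seq * result[22]
    return seq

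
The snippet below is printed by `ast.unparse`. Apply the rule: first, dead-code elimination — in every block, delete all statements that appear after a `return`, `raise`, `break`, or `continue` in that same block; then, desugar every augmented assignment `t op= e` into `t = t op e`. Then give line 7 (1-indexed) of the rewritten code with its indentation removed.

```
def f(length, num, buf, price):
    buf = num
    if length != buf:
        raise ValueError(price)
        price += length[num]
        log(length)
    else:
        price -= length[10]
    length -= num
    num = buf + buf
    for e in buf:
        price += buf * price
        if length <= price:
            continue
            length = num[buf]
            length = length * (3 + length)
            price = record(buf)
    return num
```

length = length - num

Transformed code:
def f(length, num, buf, price):
    buf = num
    if length != buf:
        raise ValueError(price)
    else:
        price = price - length[10]
    length = length - num
    num = buf + buf
    for e in buf:
        price = price + buf * price
        if length <= price:
            continue
    return num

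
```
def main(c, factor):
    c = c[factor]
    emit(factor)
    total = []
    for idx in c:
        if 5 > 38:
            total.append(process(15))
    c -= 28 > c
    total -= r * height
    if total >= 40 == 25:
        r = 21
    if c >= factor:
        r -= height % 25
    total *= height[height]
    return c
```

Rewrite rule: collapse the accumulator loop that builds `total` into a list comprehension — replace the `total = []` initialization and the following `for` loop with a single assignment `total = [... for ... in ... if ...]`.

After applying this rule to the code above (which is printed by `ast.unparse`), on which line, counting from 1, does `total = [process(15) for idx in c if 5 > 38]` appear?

4

Transformed code:
def main(c, factor):
    c = c[factor]
    emit(factor)
    total = [process(15) for idx in c if 5 > 38]
    c -= 28 > c
    total -= r * height
    if total >= 40 == 25:
        r = 21
    if c >= factor:
        r -= height % 25
    total *= height[height]
    return c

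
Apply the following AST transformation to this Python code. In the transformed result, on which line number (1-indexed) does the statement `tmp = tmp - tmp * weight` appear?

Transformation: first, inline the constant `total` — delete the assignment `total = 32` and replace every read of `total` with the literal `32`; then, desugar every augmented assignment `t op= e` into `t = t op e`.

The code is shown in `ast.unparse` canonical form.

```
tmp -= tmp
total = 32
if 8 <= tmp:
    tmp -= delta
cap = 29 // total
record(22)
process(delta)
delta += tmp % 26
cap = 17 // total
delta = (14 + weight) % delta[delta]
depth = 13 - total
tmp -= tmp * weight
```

11

Transformed code:
tmp = tmp - tmp
if 8 <= tmp:
    tmp = tmp - delta
cap = 29 // 32
record(22)
process(delta)
delta = delta + tmp % 26
cap = 17 // 32
delta = (14 + weight) % delta[delta]
depth = 13 - 32
tmp = tmp - tmp * weight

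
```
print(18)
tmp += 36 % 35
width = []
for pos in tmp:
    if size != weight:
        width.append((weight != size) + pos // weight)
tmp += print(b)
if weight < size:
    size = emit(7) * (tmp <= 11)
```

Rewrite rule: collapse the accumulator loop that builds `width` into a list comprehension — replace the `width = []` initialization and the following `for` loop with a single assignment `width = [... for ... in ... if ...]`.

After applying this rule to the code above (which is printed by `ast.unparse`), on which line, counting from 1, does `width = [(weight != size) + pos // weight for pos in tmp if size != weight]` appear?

Transformed code:
print(18)
tmp += 36 % 35
width = [(weight != size) + pos // weight for pos in tmp if size != weight]
tmp += print(b)
if weight < size:
    size = emit(7) * (tmp <= 11)

3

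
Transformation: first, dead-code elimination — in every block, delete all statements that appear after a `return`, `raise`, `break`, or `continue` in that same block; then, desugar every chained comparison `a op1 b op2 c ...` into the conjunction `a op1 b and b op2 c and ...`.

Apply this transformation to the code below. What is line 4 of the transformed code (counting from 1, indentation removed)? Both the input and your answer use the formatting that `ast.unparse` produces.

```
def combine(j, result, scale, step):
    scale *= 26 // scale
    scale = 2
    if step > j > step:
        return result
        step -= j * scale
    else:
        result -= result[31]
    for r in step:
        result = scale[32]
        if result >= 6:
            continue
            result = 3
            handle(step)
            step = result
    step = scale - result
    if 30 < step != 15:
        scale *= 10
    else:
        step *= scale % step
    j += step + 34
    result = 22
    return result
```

Transformed code:
def combine(j, result, scale, step):
    scale *= 26 // scale
    scale = 2
    if step > j and j > step:
        return result
    else:
        result -= result[31]
    for r in step:
        result = scale[32]
        if result >= 6:
            continue
    step = scale - result
    if 30 < step and step != 15:
        scale *= 10
    else:
        step *= scale % step
    j += step + 34
    result = 22
    return result

if step > j and j > step:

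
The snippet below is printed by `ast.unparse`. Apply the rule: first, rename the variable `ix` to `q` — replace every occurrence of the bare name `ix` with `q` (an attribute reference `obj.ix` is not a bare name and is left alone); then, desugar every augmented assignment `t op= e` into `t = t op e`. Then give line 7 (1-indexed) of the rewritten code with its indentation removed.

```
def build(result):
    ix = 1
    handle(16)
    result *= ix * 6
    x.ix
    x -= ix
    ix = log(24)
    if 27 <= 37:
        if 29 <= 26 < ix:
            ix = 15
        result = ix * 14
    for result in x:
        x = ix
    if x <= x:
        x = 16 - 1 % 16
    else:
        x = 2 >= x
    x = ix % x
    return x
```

q = log(24)

Transformed code:
def build(result):
    q = 1
    handle(16)
    result = result * (q * 6)
    x.ix
    x = x - q
    q = log(24)
    if 27 <= 37:
        if 29 <= 26 < q:
            q = 15
        result = q * 14
    for result in x:
        x = q
    if x <= x:
        x = 16 - 1 % 16
    else:
        x = 2 >= x
    x = q % x
    return x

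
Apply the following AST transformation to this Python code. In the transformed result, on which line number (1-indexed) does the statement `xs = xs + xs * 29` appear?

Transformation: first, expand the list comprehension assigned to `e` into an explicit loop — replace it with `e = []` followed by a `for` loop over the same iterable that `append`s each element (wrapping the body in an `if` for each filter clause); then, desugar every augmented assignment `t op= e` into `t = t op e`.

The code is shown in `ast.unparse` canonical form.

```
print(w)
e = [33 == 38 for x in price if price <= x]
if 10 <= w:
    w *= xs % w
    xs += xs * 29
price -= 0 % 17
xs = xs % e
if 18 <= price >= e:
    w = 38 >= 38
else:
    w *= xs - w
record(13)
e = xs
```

Transformed code:
print(w)
e = []
for x in price:
    if price <= x:
        e.append(33 == 38)
if 10 <= w:
    w = w * (xs % w)
    xs = xs + xs * 29
price = price - 0 % 17
xs = xs % e
if 18 <= price >= e:
    w = 38 >= 38
else:
    w = w * (xs - w)
record(13)
e = xs

8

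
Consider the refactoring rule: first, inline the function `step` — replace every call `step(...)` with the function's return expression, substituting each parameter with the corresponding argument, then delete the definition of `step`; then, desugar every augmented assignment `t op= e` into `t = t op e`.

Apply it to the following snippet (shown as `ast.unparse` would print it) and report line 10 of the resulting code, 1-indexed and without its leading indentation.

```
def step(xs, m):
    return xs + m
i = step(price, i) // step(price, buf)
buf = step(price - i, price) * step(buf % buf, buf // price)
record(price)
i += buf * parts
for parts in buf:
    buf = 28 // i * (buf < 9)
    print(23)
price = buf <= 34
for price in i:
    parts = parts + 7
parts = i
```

parts = parts + 7

Transformed code:
i = (price + i) // (price + buf)
buf = (price - i + price) * (buf % buf + buf // price)
record(price)
i = i + buf * parts
for parts in buf:
    buf = 28 // i * (buf < 9)
    print(23)
price = buf <= 34
for price in i:
    parts = parts + 7
parts = i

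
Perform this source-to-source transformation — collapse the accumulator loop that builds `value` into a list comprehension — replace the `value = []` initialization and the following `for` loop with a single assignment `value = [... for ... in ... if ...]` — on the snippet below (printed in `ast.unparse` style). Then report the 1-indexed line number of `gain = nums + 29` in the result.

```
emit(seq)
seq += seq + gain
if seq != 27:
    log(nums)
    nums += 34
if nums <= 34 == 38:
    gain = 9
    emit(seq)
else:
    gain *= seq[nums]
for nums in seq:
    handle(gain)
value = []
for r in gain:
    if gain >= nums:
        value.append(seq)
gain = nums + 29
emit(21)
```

14

Transformed code:
emit(seq)
seq += seq + gain
if seq != 27:
    log(nums)
    nums += 34
if nums <= 34 == 38:
    gain = 9
    emit(seq)
else:
    gain *= seq[nums]
for nums in seq:
    handle(gain)
value = [seq for r in gain if gain >= nums]
gain = nums + 29
emit(21)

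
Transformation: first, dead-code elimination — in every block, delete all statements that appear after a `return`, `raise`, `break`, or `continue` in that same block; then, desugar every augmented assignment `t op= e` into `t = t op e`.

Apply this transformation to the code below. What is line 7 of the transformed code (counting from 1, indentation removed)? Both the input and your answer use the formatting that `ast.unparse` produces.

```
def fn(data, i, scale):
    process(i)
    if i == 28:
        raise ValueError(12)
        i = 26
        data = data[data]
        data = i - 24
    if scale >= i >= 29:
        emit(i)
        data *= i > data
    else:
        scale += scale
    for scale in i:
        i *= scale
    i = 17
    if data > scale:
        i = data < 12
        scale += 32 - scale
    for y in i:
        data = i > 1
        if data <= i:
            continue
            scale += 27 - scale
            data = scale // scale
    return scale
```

Transformed code:
def fn(data, i, scale):
    process(i)
    if i == 28:
        raise ValueError(12)
    if scale >= i >= 29:
        emit(i)
        data = data * (i > data)
    else:
        scale = scale + scale
    for scale in i:
        i = i * scale
    i = 17
    if data > scale:
        i = data < 12
        scale = scale + (32 - scale)
    for y in i:
        data = i > 1
        if data <= i:
            continue
    return scale

data = data * (i > data)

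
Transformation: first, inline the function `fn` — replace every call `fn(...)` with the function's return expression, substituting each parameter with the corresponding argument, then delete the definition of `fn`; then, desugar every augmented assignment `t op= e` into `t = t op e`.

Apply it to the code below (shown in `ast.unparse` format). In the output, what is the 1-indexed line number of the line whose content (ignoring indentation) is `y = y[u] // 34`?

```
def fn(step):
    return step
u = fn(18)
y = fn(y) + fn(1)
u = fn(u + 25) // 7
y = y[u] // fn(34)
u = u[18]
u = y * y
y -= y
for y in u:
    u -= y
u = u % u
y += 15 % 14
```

4

Transformed code:
u = 18
y = y + 1
u = (u + 25) // 7
y = y[u] // 34
u = u[18]
u = y * y
y = y - y
for y in u:
    u = u - y
u = u % u
y = y + 15 % 14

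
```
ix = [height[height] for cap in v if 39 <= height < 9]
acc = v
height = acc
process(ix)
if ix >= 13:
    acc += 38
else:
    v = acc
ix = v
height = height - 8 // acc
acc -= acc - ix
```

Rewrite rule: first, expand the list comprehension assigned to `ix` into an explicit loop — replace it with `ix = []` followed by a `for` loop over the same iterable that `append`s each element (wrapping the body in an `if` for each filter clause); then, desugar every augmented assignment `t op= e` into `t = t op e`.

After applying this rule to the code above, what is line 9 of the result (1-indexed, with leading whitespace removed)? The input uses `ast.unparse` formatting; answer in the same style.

Transformed code:
ix = []
for cap in v:
    if 39 <= height < 9:
        ix.append(height[height])
acc = v
height = acc
process(ix)
if ix >= 13:
    acc = acc + 38
else:
    v = acc
ix = v
height = height - 8 // acc
acc = acc - (acc - ix)

acc = acc + 38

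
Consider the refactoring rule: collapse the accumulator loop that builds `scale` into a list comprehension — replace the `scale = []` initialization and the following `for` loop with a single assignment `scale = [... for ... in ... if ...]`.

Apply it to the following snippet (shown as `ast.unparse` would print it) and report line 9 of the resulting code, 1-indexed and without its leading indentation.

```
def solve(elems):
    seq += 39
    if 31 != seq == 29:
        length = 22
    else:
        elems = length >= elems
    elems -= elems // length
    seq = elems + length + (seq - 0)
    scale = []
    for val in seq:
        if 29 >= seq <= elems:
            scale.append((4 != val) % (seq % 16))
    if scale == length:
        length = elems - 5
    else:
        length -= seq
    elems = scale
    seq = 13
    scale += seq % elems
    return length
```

scale = [(4 != val) % (seq % 16) for val in seq if 29 >= seq <= elems]

Transformed code:
def solve(elems):
    seq += 39
    if 31 != seq == 29:
        length = 22
    else:
        elems = length >= elems
    elems -= elems // length
    seq = elems + length + (seq - 0)
    scale = [(4 != val) % (seq % 16) for val in seq if 29 >= seq <= elems]
    if scale == length:
        length = elems - 5
    else:
        length -= seq
    elems = scale
    seq = 13
    scale += seq % elems
    return length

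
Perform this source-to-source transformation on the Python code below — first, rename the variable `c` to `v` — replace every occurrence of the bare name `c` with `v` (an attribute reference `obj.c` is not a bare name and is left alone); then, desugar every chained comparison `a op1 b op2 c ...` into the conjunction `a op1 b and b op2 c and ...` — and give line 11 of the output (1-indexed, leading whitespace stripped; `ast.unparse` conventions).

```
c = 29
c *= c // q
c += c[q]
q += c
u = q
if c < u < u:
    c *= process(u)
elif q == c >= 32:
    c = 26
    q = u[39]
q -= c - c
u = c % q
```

Transformed code:
v = 29
v *= v // q
v += v[q]
q += v
u = q
if v < u and u < u:
    v *= process(u)
elif q == v and v >= 32:
    v = 26
    q = u[39]
q -= v - v
u = v % q

q -= v - v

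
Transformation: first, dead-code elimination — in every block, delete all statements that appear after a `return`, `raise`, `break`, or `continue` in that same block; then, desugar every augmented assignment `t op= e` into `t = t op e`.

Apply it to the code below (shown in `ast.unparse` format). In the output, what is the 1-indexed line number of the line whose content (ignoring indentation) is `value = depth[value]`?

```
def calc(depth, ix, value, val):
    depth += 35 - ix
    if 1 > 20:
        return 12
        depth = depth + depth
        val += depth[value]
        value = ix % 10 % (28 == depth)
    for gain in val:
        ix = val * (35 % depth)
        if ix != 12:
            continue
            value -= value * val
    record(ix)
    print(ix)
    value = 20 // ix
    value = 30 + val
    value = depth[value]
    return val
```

13

Transformed code:
def calc(depth, ix, value, val):
    depth = depth + (35 - ix)
    if 1 > 20:
        return 12
    for gain in val:
        ix = val * (35 % depth)
        if ix != 12:
            continue
    record(ix)
    print(ix)
    value = 20 // ix
    value = 30 + val
    value = depth[value]
    return val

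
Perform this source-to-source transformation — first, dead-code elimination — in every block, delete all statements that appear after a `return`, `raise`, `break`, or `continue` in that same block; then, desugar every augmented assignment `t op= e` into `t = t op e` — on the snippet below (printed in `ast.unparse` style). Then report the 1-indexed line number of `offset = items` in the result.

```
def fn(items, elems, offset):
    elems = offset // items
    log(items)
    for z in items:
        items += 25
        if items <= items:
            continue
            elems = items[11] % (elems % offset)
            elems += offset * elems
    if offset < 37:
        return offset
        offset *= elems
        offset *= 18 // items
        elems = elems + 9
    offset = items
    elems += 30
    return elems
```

10

Transformed code:
def fn(items, elems, offset):
    elems = offset // items
    log(items)
    for z in items:
        items = items + 25
        if items <= items:
            continue
    if offset < 37:
        return offset
    offset = items
    elems = elems + 30
    return elems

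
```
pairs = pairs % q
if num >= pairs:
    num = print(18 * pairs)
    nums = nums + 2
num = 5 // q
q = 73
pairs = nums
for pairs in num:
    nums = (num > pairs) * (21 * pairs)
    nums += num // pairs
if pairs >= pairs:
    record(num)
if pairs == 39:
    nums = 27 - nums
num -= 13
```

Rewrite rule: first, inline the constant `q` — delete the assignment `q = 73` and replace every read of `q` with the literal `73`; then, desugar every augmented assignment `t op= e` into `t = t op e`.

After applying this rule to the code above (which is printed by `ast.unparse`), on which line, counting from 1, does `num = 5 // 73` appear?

5

Transformed code:
pairs = pairs % 73
if num >= pairs:
    num = print(18 * pairs)
    nums = nums + 2
num = 5 // 73
pairs = nums
for pairs in num:
    nums = (num > pairs) * (21 * pairs)
    nums = nums + num // pairs
if pairs >= pairs:
    record(num)
if pairs == 39:
    nums = 27 - nums
num = num - 13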